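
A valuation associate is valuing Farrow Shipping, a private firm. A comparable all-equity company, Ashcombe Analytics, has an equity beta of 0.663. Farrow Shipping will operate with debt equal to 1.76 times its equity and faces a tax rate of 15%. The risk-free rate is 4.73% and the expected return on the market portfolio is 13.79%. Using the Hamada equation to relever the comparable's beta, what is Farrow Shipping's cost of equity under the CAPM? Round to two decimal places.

β_L = β_U × [1 + (1 − t)(D/E)] = 0.663 × [1 + (1 − 0.15) × 1.76]
    = 0.663 × [1 + 0.85 × 1.76] = 0.663 × 2.4960 = 1.6548
MRP = 13.79% − 4.73% = 9.06%
E(R) = R_f + β_L × MRP = 4.73% + 1.6548 × 9.06% = 19.72%

19.72%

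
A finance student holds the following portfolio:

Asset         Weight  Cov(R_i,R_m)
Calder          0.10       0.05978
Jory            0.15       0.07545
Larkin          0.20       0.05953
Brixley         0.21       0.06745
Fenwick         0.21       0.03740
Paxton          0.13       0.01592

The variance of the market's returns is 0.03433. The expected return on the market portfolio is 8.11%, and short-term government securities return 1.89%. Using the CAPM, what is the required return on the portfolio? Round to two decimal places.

11.55%

β_Calder = 0.05978 / 0.03433 = 1.7413
β_Jory = 0.07545 / 0.03433 = 2.1978
β_Larkin = 0.05953 / 0.03433 = 1.7341
β_Brixley = 0.06745 / 0.03433 = 1.9648
β_Fenwick = 0.03740 / 0.03433 = 1.0894
β_Paxton = 0.01592 / 0.03433 = 0.4637
β_P = Σ w_i β_i = 0.10×1.7413 + 0.15×2.1978 + 0.20×1.7341 + 0.21×1.9648 + 0.21×1.0894 + 0.13×0.4637 = 1.5523
MRP = 8.11% − 1.89% = 6.22%
E(R_P) = R_f + β_P × MRP = 1.89% + 1.5523 × 6.22% = 11.55%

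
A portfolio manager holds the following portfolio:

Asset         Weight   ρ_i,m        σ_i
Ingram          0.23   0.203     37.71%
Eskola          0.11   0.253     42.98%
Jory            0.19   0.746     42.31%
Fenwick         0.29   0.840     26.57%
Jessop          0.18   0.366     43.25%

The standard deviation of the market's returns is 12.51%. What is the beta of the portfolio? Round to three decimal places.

β_Ingram = 0.203 × 37.71% / 12.51% = 0.6119
β_Eskola = 0.253 × 42.98% / 12.51% = 0.8692
β_Jory = 0.746 × 42.31% / 12.51% = 2.5230
β_Fenwick = 0.840 × 26.57% / 12.51% = 1.7841
β_Jessop = 0.366 × 43.25% / 12.51% = 1.2653
β_P = Σ w_i β_i = 0.23×0.6119 + 0.11×0.8692 + 0.19×2.5230 + 0.29×1.7841 + 0.18×1.2653 = 1.4609

1.461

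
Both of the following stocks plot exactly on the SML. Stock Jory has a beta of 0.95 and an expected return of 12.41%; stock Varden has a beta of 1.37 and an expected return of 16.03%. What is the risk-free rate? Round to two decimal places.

4.22%

Both satisfy E(R) = R_f + β·MRP, so the slope of the SML is
MRP = (16.03% − 12.41%) / (1.37 − 0.95) = 3.62% / 0.42 = 8.6190%
R_f = E(R_Jory) − β_Jory·MRP = 12.41% − 0.95 × 8.6190% = 4.2220%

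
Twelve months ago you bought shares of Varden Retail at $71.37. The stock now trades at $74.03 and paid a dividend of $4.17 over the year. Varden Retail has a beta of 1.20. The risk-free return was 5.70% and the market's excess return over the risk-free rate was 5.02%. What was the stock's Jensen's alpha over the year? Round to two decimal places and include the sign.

-2.15%

Realised HPR = (P1 + D1 − P0) / P0 = (74.03 + 4.17 − 71.37) / 71.37 = 6.83 / 71.37 = 9.5698%
CAPM required = R_f + β·MRP = 5.70% + 1.20 × 5.02% = 11.7240%
α = realised − required = 9.5698% − 11.7240% = -2.15%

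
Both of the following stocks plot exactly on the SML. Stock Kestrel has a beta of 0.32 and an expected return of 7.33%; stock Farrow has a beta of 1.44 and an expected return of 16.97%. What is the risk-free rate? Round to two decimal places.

Both satisfy E(R) = R_f + β·MRP, so the slope of the SML is
MRP = (16.97% − 7.33%) / (1.44 − 0.32) = 9.64% / 1.12 = 8.6071%
R_f = E(R_Kestrel) − β_Kestrel·MRP = 7.33% − 0.32 × 8.6071% = 4.5757%

4.58%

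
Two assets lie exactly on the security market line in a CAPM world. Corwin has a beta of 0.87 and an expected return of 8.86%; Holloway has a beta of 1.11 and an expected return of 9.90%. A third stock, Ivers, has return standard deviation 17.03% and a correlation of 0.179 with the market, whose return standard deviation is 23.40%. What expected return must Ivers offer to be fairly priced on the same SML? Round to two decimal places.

MRP = (9.90% − 8.86%) / (1.11 − 0.87) = 4.3333%
R_f = 8.86% − 0.87 × 4.3333% = 5.0900%
β_Ivers = ρ·σ_i/σ_m = 0.179 × 17.03 / 23.40 = 0.1303
E(R_Ivers) = R_f + β × MRP = 5.0900% + 0.1303 × 4.3333% = 5.65%

5.65%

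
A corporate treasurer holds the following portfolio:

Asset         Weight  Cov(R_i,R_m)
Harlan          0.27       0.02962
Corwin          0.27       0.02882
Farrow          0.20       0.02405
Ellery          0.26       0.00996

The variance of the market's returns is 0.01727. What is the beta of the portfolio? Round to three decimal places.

1.342

β_Harlan = 0.02962 / 0.01727 = 1.7151
β_Corwin = 0.02882 / 0.01727 = 1.6688
β_Farrow = 0.02405 / 0.01727 = 1.3926
β_Ellery = 0.00996 / 0.01727 = 0.5767
β_P = Σ w_i β_i = 0.27×1.7151 + 0.27×1.6688 + 0.20×1.3926 + 0.26×0.5767 = 1.3421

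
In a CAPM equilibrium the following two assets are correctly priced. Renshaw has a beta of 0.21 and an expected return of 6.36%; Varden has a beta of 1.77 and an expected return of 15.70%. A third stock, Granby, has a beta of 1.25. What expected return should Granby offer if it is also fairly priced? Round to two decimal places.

MRP (SML slope) = (15.70% − 6.36%) / (1.77 − 0.21) = 9.34% / 1.56 = 5.9872%
R_f (intercept) = 6.36% − 0.21 × 5.9872% = 5.1027%
E(R_Granby) = R_f + β × MRP = 5.1027% + 1.25 × 5.9872% = 12.59%

12.59%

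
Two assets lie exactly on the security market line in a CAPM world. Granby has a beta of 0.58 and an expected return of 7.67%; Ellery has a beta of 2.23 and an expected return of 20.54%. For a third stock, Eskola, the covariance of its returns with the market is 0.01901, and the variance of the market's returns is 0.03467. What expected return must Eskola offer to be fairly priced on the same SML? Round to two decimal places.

MRP = (20.54% − 7.67%) / (2.23 − 0.58) = 7.8000%
R_f = 7.67% − 0.58 × 7.8000% = 3.1460%
β_Eskola = Cov / Var(R_m) = 0.01901 / 0.03467 = 0.5483
E(R_Eskola) = R_f + β × MRP = 3.1460% + 0.5483 × 7.8000% = 7.42%

7.42%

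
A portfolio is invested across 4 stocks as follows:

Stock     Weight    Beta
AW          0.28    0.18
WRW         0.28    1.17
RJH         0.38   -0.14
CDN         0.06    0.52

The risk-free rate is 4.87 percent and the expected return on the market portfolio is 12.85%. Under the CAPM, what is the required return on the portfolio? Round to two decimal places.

7.71%

β_P = Σ w_i β_i = 0.28×0.18 + 0.28×1.17 + 0.38×-0.14 + 0.06×0.52 = 0.3560
MRP = 12.85% − 4.87% = 7.98%
E(R_P) = R_f + β_P × MRP = 4.87% + 0.3560 × 7.98% = 7.71%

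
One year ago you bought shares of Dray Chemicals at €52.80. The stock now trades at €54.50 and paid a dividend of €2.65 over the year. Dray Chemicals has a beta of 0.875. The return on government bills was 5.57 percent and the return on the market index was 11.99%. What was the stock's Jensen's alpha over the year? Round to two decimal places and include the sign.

-2.95%

Realised HPR = (P1 + D1 − P0) / P0 = (54.50 + 2.65 − 52.80) / 52.80 = 4.35 / 52.80 = 8.2386%
MRP = 11.99% − 5.57% = 6.42%
CAPM required = R_f + β·MRP = 5.57% + 0.875 × 6.42% = 11.18750%
α = realised − required = 8.2386% − 11.18750% = -2.95%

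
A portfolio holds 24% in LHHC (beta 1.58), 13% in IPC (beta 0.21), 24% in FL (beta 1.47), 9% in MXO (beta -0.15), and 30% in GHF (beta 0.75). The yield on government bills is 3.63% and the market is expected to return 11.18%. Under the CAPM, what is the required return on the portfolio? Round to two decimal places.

10.96%

β_P = Σ w_i β_i = 0.24×1.58 + 0.13×0.21 + 0.24×1.47 + 0.09×-0.15 + 0.30×0.75 = 0.9708
MRP = 11.18% − 3.63% = 7.55%
E(R_P) = R_f + β_P × MRP = 3.63% + 0.9708 × 7.55% = 10.96%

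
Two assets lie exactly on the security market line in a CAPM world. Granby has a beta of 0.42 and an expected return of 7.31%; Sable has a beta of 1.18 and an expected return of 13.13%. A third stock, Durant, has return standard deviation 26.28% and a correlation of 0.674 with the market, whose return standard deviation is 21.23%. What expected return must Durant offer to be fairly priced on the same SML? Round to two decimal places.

MRP = (13.13% − 7.31%) / (1.18 − 0.42) = 7.6579%
R_f = 7.31% − 0.42 × 7.6579% = 4.0937%
β_Durant = ρ·σ_i/σ_m = 0.674 × 26.28 / 21.23 = 0.8343
E(R_Durant) = R_f + β × MRP = 4.0937% + 0.8343 × 7.6579% = 10.48%

10.48%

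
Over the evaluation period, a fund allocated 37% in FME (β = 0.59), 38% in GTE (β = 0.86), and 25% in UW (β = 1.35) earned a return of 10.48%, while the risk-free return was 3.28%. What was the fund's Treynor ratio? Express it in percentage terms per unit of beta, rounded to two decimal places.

β_P = 0.37×0.59 + 0.38×0.86 + 0.25×1.35 = 0.8826
Treynor = (R_P − R_f) / β_P = (10.48% − 3.28%) / 0.8826 = 7.20% / 0.8826 = 8.16%

8.16%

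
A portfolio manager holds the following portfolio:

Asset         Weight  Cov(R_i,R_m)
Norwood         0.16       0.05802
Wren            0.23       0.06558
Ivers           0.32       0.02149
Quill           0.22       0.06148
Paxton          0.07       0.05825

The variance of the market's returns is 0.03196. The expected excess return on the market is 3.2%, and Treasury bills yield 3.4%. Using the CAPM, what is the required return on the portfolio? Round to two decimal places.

β_Norwood = 0.05802 / 0.03196 = 1.8154
β_Wren = 0.06558 / 0.03196 = 2.0519
β_Ivers = 0.02149 / 0.03196 = 0.6724
β_Quill = 0.06148 / 0.03196 = 1.9237
β_Paxton = 0.05825 / 0.03196 = 1.8226
β_P = Σ w_i β_i = 0.16×1.8154 + 0.23×2.0519 + 0.32×0.6724 + 0.22×1.9237 + 0.07×1.8226 = 1.5284
E(R_P) = R_f + β_P × MRP = 3.4% + 1.5284 × 3.2% = 8.29%

8.29%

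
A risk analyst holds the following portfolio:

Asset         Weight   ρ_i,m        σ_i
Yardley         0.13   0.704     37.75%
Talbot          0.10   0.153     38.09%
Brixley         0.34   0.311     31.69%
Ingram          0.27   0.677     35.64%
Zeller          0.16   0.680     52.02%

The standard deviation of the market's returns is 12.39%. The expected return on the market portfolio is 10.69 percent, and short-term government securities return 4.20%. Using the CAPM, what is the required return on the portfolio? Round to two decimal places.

β_Yardley = 0.704 × 37.75% / 12.39% = 2.1450
β_Talbot = 0.153 × 38.09% / 12.39% = 0.4704
β_Brixley = 0.311 × 31.69% / 12.39% = 0.7954
β_Ingram = 0.677 × 35.64% / 12.39% = 1.9474
β_Zeller = 0.680 × 52.02% / 12.39% = 2.8550
β_P = Σ w_i β_i = 0.13×2.1450 + 0.10×0.4704 + 0.34×0.7954 + 0.27×1.9474 + 0.16×2.8550 = 1.5789
MRP = 10.69% − 4.20% = 6.49%
E(R_P) = R_f + β_P × MRP = 4.20% + 1.5789 × 6.49% = 14.45%

14.45%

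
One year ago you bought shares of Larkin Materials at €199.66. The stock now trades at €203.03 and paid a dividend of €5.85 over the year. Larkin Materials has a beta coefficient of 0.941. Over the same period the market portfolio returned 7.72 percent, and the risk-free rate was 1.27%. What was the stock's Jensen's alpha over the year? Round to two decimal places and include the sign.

Realised HPR = (P1 + D1 − P0) / P0 = (203.03 + 5.85 − 199.66) / 199.66 = 9.22 / 199.66 = 4.6179%
MRP = 7.72% − 1.27% = 6.45%
CAPM required = R_f + β·MRP = 1.27% + 0.941 × 6.45% = 7.33945%
α = realised − required = 4.6179% − 7.33945% = -2.72%

-2.72%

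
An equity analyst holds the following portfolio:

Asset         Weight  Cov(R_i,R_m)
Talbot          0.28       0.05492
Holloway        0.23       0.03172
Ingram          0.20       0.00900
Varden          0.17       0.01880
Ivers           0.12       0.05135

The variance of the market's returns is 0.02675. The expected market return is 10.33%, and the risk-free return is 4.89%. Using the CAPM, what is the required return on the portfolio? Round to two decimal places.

11.77%

β_Talbot = 0.05492 / 0.02675 = 2.0531
β_Holloway = 0.03172 / 0.02675 = 1.1858
β_Ingram = 0.00900 / 0.02675 = 0.3364
β_Varden = 0.01880 / 0.02675 = 0.7028
β_Ivers = 0.05135 / 0.02675 = 1.9196
β_P = Σ w_i β_i = 0.28×2.0531 + 0.23×1.1858 + 0.20×0.3364 + 0.17×0.7028 + 0.12×1.9196 = 1.2647
MRP = 10.33% − 4.89% = 5.44%
E(R_P) = R_f + β_P × MRP = 4.89% + 1.2647 × 5.44% = 11.77%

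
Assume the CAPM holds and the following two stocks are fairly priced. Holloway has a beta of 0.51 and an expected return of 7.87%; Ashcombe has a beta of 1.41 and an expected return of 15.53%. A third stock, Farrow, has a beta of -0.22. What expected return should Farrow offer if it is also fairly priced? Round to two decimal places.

1.66%

MRP (SML slope) = (15.53% − 7.87%) / (1.41 − 0.51) = 7.66% / 0.90 = 8.5111%
R_f (intercept) = 7.87% − 0.51 × 8.5111% = 3.5293%
E(R_Farrow) = R_f + β × MRP = 3.5293% + -0.22 × 8.5111% = 1.66%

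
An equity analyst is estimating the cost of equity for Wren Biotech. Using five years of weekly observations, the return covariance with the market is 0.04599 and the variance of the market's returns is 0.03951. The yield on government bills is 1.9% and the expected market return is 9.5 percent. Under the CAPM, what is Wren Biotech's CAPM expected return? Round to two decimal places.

10.75%

β = Cov(R_i, R_m) / Var(R_m) = 0.04599 / 0.03951 = 1.1640
MRP = 9.5% − 1.9% = 7.60%
E(R) = R_f + β × MRP = 1.9% + 1.1640 × 7.6% = 10.75%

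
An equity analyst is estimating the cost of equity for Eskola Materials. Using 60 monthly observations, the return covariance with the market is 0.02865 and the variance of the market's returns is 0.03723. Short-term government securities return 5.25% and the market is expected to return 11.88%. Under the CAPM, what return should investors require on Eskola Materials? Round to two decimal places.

β = Cov(R_i, R_m) / Var(R_m) = 0.02865 / 0.03723 = 0.7695
MRP = 11.88% − 5.25% = 6.63%
E(R) = R_f + β × MRP = 5.25% + 0.7695 × 6.63% = 10.35%

10.35%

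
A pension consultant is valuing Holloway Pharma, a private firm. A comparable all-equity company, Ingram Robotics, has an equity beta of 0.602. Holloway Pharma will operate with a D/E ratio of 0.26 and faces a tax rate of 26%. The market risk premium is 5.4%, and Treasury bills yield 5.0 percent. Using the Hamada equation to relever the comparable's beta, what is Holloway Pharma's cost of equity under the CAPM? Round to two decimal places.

β_L = β_U × [1 + (1 − t)(D/E)] = 0.602 × [1 + (1 − 0.26) × 0.26]
    = 0.602 × [1 + 0.74 × 0.26] = 0.602 × 1.1924 = 0.7178
E(R) = R_f + β_L × MRP = 5.0% + 0.7178 × 5.4% = 8.88%

8.88%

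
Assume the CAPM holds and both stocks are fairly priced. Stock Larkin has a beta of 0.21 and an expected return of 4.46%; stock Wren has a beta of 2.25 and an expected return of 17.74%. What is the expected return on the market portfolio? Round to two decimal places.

Both satisfy E(R) = R_f + β·MRP, so the slope of the SML is
MRP = (17.74% − 4.46%) / (2.25 − 0.21) = 13.28% / 2.04 = 6.5098%
R_f = E(R_Larkin) − β_Larkin·MRP = 4.46% − 0.21 × 6.5098% = 3.0929%
E(R_m) = R_f + MRP = 3.0929% + 6.5098% = 9.60%

9.60%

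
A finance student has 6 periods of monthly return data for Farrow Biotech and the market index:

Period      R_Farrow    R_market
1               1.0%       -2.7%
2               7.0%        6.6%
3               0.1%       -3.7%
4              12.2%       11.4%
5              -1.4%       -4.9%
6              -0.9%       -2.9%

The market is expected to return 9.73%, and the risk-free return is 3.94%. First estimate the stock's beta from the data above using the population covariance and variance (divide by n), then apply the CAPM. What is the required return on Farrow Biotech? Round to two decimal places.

8.59%

Mean R_i = (1.0 + 7.0 + 0.1 + 12.2 − 1.4 − 0.9) / 6 = 3.0000%
Mean R_m = (-2.7 + 6.6 − 3.7 + 11.4 − 4.9 − 2.9) / 6 = 0.6333%
Σ(R_i − R̄_i)(R_m − R̄_m) = 180.2800  ⇒  Cov = 180.2800 / 6 = 30.0467
Σ(R_m − R̄_m)² = 224.5133  ⇒  Var(R_m) = 224.5133 / 6 = 37.4189
β = Cov / Var(R_m) = 30.0467 / 37.4189 = 0.8030
MRP = 9.73% − 3.94% = 5.79%
E(R) = R_f + β × MRP = 3.94% + 0.8030 × 5.79% = 8.59%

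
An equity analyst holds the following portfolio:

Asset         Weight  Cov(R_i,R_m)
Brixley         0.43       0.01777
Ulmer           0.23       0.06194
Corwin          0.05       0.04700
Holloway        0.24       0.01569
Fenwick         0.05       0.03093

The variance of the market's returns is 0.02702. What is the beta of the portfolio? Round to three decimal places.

β_Brixley = 0.01777 / 0.02702 = 0.6577
β_Ulmer = 0.06194 / 0.02702 = 2.2924
β_Corwin = 0.04700 / 0.02702 = 1.7395
β_Holloway = 0.01569 / 0.02702 = 0.5807
β_Fenwick = 0.03093 / 0.02702 = 1.1447
β_P = Σ w_i β_i = 0.43×0.6577 + 0.23×2.2924 + 0.05×1.7395 + 0.24×0.5807 + 0.05×1.1447 = 1.0936

1.094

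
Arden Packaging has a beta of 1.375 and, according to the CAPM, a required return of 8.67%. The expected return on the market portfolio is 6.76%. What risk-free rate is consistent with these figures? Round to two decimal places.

E(R) = R_f + β(E(R_m) − R_f) = R_f(1 − β) + β·E(R_m)
8.67% = R_f × (1 − 1.375) + 1.375 × 6.76%
8.67% = R_f × -0.375 + 9.29500%
R_f = (8.67% − 9.29500%) / -0.375 = 1.67%

1.67%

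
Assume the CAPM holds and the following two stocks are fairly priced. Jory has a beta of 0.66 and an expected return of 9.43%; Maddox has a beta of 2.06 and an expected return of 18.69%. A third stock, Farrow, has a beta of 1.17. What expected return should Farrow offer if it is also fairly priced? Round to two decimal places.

12.80%

MRP (SML slope) = (18.69% − 9.43%) / (2.06 − 0.66) = 9.26% / 1.40 = 6.6143%
R_f (intercept) = 9.43% − 0.66 × 6.6143% = 5.0646%
E(R_Farrow) = R_f + β × MRP = 5.0646% + 1.17 × 6.6143% = 12.80%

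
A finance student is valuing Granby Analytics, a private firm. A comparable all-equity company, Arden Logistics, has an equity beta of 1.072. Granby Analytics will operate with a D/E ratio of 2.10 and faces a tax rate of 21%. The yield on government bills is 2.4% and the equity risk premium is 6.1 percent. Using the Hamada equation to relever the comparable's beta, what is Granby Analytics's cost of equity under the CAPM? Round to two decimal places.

19.79%

β_L = β_U × [1 + (1 − t)(D/E)] = 1.072 × [1 + (1 − 0.21) × 2.10]
    = 1.072 × [1 + 0.79 × 2.10] = 1.072 × 2.6590 = 2.8504
E(R) = R_f + β_L × MRP = 2.4% + 2.8504 × 6.1% = 19.79%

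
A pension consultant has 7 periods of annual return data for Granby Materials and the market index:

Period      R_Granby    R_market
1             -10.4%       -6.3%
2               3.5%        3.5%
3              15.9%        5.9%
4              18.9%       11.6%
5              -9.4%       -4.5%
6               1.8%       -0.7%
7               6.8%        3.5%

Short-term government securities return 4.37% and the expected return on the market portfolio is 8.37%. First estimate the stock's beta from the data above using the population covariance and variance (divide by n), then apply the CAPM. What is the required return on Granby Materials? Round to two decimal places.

11.41%

Mean R_i = (-10.4 + 3.5 + 15.9 + 18.9 − 9.4 + 1.8 + 6.8) / 7 = 3.8714%
Mean R_m = (-6.3 + 3.5 + 5.9 + 11.6 − 4.5 − 0.7 + 3.5) / 7 = 1.8571%
Σ(R_i − R̄_i)(R_m − R̄_m) = 405.3314  ⇒  Cov = 405.3314 / 7 = 57.9045
Σ(R_m − R̄_m)² = 230.1571  ⇒  Var(R_m) = 230.1571 / 7 = 32.8796
β = Cov / Var(R_m) = 57.9045 / 32.8796 = 1.7611
MRP = 8.37% − 4.37% = 4.00%
E(R) = R_f + β × MRP = 4.37% + 1.7611 × 4.00% = 11.41%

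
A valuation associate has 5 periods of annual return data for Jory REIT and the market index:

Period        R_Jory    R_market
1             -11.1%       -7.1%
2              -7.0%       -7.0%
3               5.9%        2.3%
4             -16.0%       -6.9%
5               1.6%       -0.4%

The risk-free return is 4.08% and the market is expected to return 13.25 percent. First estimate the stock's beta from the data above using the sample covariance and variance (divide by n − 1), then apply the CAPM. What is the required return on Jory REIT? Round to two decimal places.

21.33%

Mean R_i = (-11.1 − 7.0 + 5.9 − 16.0 + 1.6) / 5 = -5.3200%
Mean R_m = (-7.1 − 7.0 + 2.3 − 6.9 − 0.4) / 5 = -3.8200%
Σ(R_i − R̄_i)(R_m − R̄_m) = 149.5280  ⇒  Cov = 149.5280 / 4 = 37.3820
Σ(R_m − R̄_m)² = 79.5080  ⇒  Var(R_m) = 79.5080 / 4 = 19.8770
β = Cov / Var(R_m) = 37.3820 / 19.8770 = 1.8807
MRP = 13.25% − 4.08% = 9.17%
E(R) = R_f + β × MRP = 4.08% + 1.8807 × 9.17% = 21.33%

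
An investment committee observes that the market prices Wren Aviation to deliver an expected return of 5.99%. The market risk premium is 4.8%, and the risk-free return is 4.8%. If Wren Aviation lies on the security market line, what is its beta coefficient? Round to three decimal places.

β = (E(R) − R_f) / MRP = (5.99% − 4.8%) / 4.8% = 1.19% / 4.8% = 0.248

0.248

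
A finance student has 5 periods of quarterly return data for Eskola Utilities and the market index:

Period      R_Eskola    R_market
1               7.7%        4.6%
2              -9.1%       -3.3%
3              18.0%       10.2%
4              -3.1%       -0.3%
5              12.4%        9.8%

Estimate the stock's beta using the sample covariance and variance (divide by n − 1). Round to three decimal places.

Mean R_i = (7.7 − 9.1 + 18.0 − 3.1 + 12.4) / 5 = 5.1800%
Mean R_m = (4.6 − 3.3 + 10.2 − 0.3 + 9.8) / 5 = 4.2000%
Σ(R_i − R̄_i)(R_m − R̄_m) = 262.7200  ⇒  Cov = 262.7200 / 4 = 65.6800
Σ(R_m − R̄_m)² = 144.0200  ⇒  Var(R_m) = 144.0200 / 4 = 36.0050
β = Cov / Var(R_m) = 65.6800 / 36.0050 = 1.8242

1.824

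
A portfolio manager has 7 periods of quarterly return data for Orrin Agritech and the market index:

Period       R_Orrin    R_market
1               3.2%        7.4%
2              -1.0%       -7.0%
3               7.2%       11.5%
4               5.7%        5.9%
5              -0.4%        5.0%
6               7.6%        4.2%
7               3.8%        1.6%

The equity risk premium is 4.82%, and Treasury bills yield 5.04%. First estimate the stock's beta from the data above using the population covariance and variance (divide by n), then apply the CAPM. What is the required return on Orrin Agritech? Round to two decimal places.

Mean R_i = (3.2 − 1.0 + 7.2 + 5.7 − 0.4 + 7.6 + 3.8) / 7 = 3.7286%
Mean R_m = (7.4 − 7.0 + 11.5 + 5.9 + 5.0 + 4.2 + 1.6) / 7 = 4.0857%
Σ(R_i − R̄_i)(R_m − R̄_m) = 76.4729  ⇒  Cov = 76.4729 / 7 = 10.9247
Σ(R_m − R̄_m)² = 199.1686  ⇒  Var(R_m) = 199.1686 / 7 = 28.4527
β = Cov / Var(R_m) = 10.9247 / 28.4527 = 0.3840
E(R) = R_f + β × MRP = 5.04% + 0.3840 × 4.82% = 6.89%

6.89%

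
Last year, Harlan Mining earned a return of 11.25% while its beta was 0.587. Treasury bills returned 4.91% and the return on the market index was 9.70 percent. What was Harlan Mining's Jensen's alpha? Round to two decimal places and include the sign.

Market excess return = 9.70% − 4.91% = 4.79%
CAPM benchmark = R_f + β(R_m − R_f) = 4.91% + 0.587 × 4.79% = 7.72173%
α = actual − benchmark = 11.25% − 7.72173% = +3.53%

+3.53%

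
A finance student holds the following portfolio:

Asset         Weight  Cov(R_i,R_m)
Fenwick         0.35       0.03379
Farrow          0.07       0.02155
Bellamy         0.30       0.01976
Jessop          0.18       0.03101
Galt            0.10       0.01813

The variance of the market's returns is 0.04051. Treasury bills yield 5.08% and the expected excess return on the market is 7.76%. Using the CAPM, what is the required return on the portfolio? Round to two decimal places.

10.19%

β_Fenwick = 0.03379 / 0.04051 = 0.8341
β_Farrow = 0.02155 / 0.04051 = 0.5320
β_Bellamy = 0.01976 / 0.04051 = 0.4878
β_Jessop = 0.03101 / 0.04051 = 0.7655
β_Galt = 0.01813 / 0.04051 = 0.4475
β_P = Σ w_i β_i = 0.35×0.8341 + 0.07×0.5320 + 0.30×0.4878 + 0.18×0.7655 + 0.10×0.4475 = 0.6581
E(R_P) = R_f + β_P × MRP = 5.08% + 0.6581 × 7.76% = 10.19%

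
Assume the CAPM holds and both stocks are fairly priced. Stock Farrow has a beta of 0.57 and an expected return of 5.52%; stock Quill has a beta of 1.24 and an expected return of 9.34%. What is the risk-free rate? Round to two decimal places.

2.27%

Both satisfy E(R) = R_f + β·MRP, so the slope of the SML is
MRP = (9.34% − 5.52%) / (1.24 − 0.57) = 3.82% / 0.67 = 5.7015%
R_f = E(R_Farrow) − β_Farrow·MRP = 5.52% − 0.57 × 5.7015% = 2.2701%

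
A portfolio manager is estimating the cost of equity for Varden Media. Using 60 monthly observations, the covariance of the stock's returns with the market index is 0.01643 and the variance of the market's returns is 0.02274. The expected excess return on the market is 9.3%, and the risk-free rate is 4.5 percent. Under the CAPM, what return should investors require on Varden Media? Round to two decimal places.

11.22%

β = Cov(R_i, R_m) / Var(R_m) = 0.01643 / 0.02274 = 0.7225
E(R) = R_f + β × MRP = 4.5% + 0.7225 × 9.3% = 11.22%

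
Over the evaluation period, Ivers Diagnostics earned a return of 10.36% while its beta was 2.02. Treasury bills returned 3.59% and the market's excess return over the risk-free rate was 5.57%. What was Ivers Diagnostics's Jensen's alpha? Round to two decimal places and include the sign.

-4.48%

CAPM benchmark = R_f + β(R_m − R_f) = 3.59% + 2.02 × 5.57% = 14.8414%
α = actual − benchmark = 10.36% − 14.8414% = -4.48%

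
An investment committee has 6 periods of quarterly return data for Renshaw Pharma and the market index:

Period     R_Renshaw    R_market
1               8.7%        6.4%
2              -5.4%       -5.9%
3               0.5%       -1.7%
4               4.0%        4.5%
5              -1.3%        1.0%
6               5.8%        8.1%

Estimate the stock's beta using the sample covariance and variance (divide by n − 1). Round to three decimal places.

0.893

Mean R_i = (8.7 − 5.4 + 0.5 + 4.0 − 1.3 + 5.8) / 6 = 2.0500%
Mean R_m = (6.4 − 5.9 − 1.7 + 4.5 + 1.0 + 8.1) / 6 = 2.0667%
Σ(R_i − R̄_i)(R_m − R̄_m) = 124.9500  ⇒  Cov = 124.9500 / 5 = 24.9900
Σ(R_m − R̄_m)² = 139.8933  ⇒  Var(R_m) = 139.8933 / 5 = 27.9787
β = Cov / Var(R_m) = 24.9900 / 27.9787 = 0.8932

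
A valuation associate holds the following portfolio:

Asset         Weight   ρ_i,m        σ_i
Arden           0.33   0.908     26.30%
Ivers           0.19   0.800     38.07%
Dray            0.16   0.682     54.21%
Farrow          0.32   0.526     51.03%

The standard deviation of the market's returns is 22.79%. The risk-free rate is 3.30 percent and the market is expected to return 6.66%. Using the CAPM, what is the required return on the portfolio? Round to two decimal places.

β_Arden = 0.908 × 26.30% / 22.79% = 1.0478
β_Ivers = 0.800 × 38.07% / 22.79% = 1.3364
β_Dray = 0.682 × 54.21% / 22.79% = 1.6223
β_Farrow = 0.526 × 51.03% / 22.79% = 1.1778
β_P = Σ w_i β_i = 0.33×1.0478 + 0.19×1.3364 + 0.16×1.6223 + 0.32×1.1778 = 1.2362
MRP = 6.66% − 3.30% = 3.36%
E(R_P) = R_f + β_P × MRP = 3.30% + 1.2362 × 3.36% = 7.45%

7.45%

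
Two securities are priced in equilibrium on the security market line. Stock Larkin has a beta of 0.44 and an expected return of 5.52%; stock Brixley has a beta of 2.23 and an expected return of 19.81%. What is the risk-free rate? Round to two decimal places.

Both satisfy E(R) = R_f + β·MRP, so the slope of the SML is
MRP = (19.81% − 5.52%) / (2.23 − 0.44) = 14.29% / 1.79 = 7.9832%
R_f = E(R_Larkin) − β_Larkin·MRP = 5.52% − 0.44 × 7.9832% = 2.0074%

2.01%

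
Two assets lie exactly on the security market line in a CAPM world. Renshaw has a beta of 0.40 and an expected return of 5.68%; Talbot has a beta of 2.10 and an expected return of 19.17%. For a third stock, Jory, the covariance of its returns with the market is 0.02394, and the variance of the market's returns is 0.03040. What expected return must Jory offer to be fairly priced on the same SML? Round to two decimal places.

MRP = (19.17% − 5.68%) / (2.10 − 0.40) = 7.9353%
R_f = 5.68% − 0.40 × 7.9353% = 2.5059%
β_Jory = Cov / Var(R_m) = 0.02394 / 0.03040 = 0.7875
E(R_Jory) = R_f + β × MRP = 2.5059% + 0.7875 × 7.9353% = 8.75%

8.75%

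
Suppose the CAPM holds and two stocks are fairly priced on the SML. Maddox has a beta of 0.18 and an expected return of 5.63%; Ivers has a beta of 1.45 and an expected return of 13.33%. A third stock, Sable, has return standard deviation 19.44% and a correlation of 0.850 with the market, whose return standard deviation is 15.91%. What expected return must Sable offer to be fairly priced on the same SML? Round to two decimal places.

10.84%

MRP = (13.33% − 5.63%) / (1.45 − 0.18) = 6.0630%
R_f = 5.63% − 0.18 × 6.0630% = 4.5387%
β_Sable = ρ·σ_i/σ_m = 0.850 × 19.44 / 15.91 = 1.0386
E(R_Sable) = R_f + β × MRP = 4.5387% + 1.0386 × 6.0630% = 10.84%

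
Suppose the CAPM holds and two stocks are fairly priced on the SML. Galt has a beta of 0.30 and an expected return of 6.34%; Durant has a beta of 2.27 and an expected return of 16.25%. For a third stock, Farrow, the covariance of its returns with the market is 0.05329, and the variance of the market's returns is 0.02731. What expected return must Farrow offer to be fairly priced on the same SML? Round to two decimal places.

14.65%

MRP = (16.25% − 6.34%) / (2.27 − 0.30) = 5.0305%
R_f = 6.34% − 0.30 × 5.0305% = 4.8309%
β_Farrow = Cov / Var(R_m) = 0.05329 / 0.02731 = 1.9513
E(R_Farrow) = R_f + β × MRP = 4.8309% + 1.9513 × 5.0305% = 14.65%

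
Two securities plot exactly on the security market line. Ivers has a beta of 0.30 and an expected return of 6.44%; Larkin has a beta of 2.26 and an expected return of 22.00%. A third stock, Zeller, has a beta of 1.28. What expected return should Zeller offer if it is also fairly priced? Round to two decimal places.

14.22%

MRP (SML slope) = (22.00% − 6.44%) / (2.26 − 0.30) = 15.56% / 1.96 = 7.9388%
R_f (intercept) = 6.44% − 0.30 × 7.9388% = 4.0584%
E(R_Zeller) = R_f + β × MRP = 4.0584% + 1.28 × 7.9388% = 14.22%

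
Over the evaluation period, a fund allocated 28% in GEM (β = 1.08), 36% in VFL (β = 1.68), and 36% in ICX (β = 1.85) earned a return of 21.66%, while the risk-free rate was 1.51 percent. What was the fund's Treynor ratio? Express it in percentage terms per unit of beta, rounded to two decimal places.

12.81%

β_P = 0.28×1.08 + 0.36×1.68 + 0.36×1.85 = 1.5732
Treynor = (R_P − R_f) / β_P = (21.66% − 1.51%) / 1.5732 = 20.15% / 1.5732 = 12.81%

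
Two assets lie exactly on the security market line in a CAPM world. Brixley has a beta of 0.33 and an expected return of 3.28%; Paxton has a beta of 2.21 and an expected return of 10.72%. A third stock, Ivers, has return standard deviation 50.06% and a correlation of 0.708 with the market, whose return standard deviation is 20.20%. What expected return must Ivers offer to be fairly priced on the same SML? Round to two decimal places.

MRP = (10.72% − 3.28%) / (2.21 − 0.33) = 3.9574%
R_f = 3.28% − 0.33 × 3.9574% = 1.9741%
β_Ivers = ρ·σ_i/σ_m = 0.708 × 50.06 / 20.20 = 1.7546
E(R_Ivers) = R_f + β × MRP = 1.9741% + 1.7546 × 3.9574% = 8.92%

8.92%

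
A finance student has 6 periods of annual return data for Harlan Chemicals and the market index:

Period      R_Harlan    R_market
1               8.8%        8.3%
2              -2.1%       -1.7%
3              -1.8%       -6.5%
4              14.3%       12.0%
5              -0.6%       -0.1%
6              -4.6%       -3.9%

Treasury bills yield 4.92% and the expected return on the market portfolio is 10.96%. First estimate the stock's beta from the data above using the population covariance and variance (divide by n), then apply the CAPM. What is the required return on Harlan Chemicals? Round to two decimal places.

10.88%

Mean R_i = (8.8 − 2.1 − 1.8 + 14.3 − 0.6 − 4.6) / 6 = 2.3333%
Mean R_m = (8.3 − 1.7 − 6.5 + 12.0 − 0.1 − 3.9) / 6 = 1.3500%
Σ(R_i − R̄_i)(R_m − R̄_m) = 259.0100  ⇒  Cov = 259.0100 / 6 = 43.1683
Σ(R_m − R̄_m)² = 262.3150  ⇒  Var(R_m) = 262.3150 / 6 = 43.7192
β = Cov / Var(R_m) = 43.1683 / 43.7192 = 0.9874
MRP = 10.96% − 4.92% = 6.04%
E(R) = R_f + β × MRP = 4.92% + 0.9874 × 6.04% = 10.88%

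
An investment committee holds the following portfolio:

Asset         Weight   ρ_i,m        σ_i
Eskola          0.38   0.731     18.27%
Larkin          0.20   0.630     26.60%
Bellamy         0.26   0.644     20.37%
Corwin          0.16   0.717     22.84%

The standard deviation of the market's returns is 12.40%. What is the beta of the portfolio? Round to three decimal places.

1.166

β_Eskola = 0.731 × 18.27% / 12.40% = 1.0770
β_Larkin = 0.630 × 26.60% / 12.40% = 1.3515
β_Bellamy = 0.644 × 20.37% / 12.40% = 1.0579
β_Corwin = 0.717 × 22.84% / 12.40% = 1.3207
β_P = Σ w_i β_i = 0.38×1.0770 + 0.20×1.3515 + 0.26×1.0579 + 0.16×1.3207 = 1.1659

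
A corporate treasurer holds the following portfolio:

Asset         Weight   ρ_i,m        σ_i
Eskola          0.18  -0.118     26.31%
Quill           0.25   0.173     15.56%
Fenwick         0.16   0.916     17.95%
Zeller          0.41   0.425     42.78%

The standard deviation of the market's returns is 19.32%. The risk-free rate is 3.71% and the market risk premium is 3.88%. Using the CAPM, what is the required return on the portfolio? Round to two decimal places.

5.76%

β_Eskola = -0.118 × 26.31% / 19.32% = -0.1607
β_Quill = 0.173 × 15.56% / 19.32% = 0.1393
β_Fenwick = 0.916 × 17.95% / 19.32% = 0.8510
β_Zeller = 0.425 × 42.78% / 19.32% = 0.9411
β_P = Σ w_i β_i = 0.18×-0.1607 + 0.25×0.1393 + 0.16×0.8510 + 0.41×0.9411 = 0.5279
E(R_P) = R_f + β_P × MRP = 3.71% + 0.5279 × 3.88% = 5.76%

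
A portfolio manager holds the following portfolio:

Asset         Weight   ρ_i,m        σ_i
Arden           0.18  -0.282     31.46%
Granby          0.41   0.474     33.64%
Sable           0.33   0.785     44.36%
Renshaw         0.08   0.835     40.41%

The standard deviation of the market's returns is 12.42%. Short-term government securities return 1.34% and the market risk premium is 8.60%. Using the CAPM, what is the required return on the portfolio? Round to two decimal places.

14.59%

β_Arden = -0.282 × 31.46% / 12.42% = -0.7143
β_Granby = 0.474 × 33.64% / 12.42% = 1.2838
β_Sable = 0.785 × 44.36% / 12.42% = 2.8038
β_Renshaw = 0.835 × 40.41% / 12.42% = 2.7168
β_P = Σ w_i β_i = 0.18×-0.7143 + 0.41×1.2838 + 0.33×2.8038 + 0.08×2.7168 = 1.5404
E(R_P) = R_f + β_P × MRP = 1.34% + 1.5404 × 8.60% = 14.59%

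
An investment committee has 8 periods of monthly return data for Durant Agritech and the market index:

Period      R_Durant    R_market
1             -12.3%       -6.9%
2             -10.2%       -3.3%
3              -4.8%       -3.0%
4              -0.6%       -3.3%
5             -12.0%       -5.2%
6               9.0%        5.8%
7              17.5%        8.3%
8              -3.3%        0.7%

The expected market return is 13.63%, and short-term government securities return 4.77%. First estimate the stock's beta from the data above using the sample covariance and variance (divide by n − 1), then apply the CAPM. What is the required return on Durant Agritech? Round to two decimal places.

21.31%

Mean R_i = (-12.3 − 10.2 − 4.8 − 0.6 − 12.0 + 9.0 + 17.5 − 3.3) / 8 = -2.0875%
Mean R_m = (-6.9 − 3.3 − 3.0 − 3.3 − 5.2 + 5.8 + 8.3 + 0.7) / 8 = -0.8625%
Σ(R_i − R̄_i)(R_m − R̄_m) = 378.0463  ⇒  Cov = 378.0463 / 7 = 54.0066
Σ(R_m − R̄_m)² = 202.4988  ⇒  Var(R_m) = 202.4988 / 7 = 28.9284
β = Cov / Var(R_m) = 54.0066 / 28.9284 = 1.8669
MRP = 13.63% − 4.77% = 8.86%
E(R) = R_f + β × MRP = 4.77% + 1.8669 × 8.86% = 21.31%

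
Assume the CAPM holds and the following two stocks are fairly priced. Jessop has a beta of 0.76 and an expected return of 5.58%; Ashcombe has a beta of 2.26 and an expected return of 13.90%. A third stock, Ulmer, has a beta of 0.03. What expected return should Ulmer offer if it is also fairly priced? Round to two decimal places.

1.53%

MRP (SML slope) = (13.90% − 5.58%) / (2.26 − 0.76) = 8.32% / 1.50 = 5.5467%
R_f (intercept) = 5.58% − 0.76 × 5.5467% = 1.3645%
E(R_Ulmer) = R_f + β × MRP = 1.3645% + 0.03 × 5.5467% = 1.53%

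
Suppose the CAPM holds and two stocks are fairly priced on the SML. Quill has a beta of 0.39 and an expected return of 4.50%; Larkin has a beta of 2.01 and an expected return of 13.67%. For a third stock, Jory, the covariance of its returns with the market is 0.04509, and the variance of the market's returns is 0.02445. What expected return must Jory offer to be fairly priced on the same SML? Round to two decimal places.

MRP = (13.67% − 4.50%) / (2.01 − 0.39) = 5.6605%
R_f = 4.50% − 0.39 × 5.6605% = 2.2924%
β_Jory = Cov / Var(R_m) = 0.04509 / 0.02445 = 1.8442
E(R_Jory) = R_f + β × MRP = 2.2924% + 1.8442 × 5.6605% = 12.73%

12.73%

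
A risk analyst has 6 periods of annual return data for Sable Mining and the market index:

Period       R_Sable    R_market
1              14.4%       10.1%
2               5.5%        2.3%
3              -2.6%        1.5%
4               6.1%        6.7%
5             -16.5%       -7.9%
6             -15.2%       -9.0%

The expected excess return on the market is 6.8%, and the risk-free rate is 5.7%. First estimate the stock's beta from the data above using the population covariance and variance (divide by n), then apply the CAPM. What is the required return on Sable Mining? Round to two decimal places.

Mean R_i = (14.4 + 5.5 − 2.6 + 6.1 − 16.5 − 15.2) / 6 = -1.3833%
Mean R_m = (10.1 + 2.3 + 1.5 + 6.7 − 7.9 − 9.0) / 6 = 0.6167%
Σ(R_i − R̄_i)(R_m − R̄_m) = 467.3283  ⇒  Cov = 467.3283 / 6 = 77.8881
Σ(R_m − R̄_m)² = 295.5683  ⇒  Var(R_m) = 295.5683 / 6 = 49.2614
β = Cov / Var(R_m) = 77.8881 / 49.2614 = 1.5811
E(R) = R_f + β × MRP = 5.7% + 1.5811 × 6.8% = 16.45%

16.45%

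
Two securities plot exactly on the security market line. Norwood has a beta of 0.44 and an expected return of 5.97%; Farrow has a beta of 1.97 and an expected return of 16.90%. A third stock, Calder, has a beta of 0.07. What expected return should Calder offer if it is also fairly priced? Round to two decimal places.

3.33%

MRP (SML slope) = (16.90% − 5.97%) / (1.97 − 0.44) = 10.93% / 1.53 = 7.1438%
R_f (intercept) = 5.97% − 0.44 × 7.1438% = 2.8267%
E(R_Calder) = R_f + β × MRP = 2.8267% + 0.07 × 7.1438% = 3.33%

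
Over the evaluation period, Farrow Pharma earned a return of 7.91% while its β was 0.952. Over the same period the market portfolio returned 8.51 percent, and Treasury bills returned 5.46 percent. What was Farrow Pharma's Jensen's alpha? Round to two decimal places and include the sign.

Market excess return = 8.51% − 5.46% = 3.05%
CAPM benchmark = R_f + β(R_m − R_f) = 5.46% + 0.952 × 3.05% = 8.36360%
α = actual − benchmark = 7.91% − 8.36360% = -0.45%

-0.45%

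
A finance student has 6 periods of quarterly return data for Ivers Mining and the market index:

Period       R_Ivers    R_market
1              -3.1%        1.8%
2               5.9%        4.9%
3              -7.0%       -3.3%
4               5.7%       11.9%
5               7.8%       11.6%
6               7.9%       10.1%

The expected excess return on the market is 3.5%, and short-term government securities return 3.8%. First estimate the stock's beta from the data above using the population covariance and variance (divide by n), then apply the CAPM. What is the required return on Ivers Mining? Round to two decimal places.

Mean R_i = (-3.1 + 5.9 − 7.0 + 5.7 + 7.8 + 7.9) / 6 = 2.8667%
Mean R_m = (1.8 + 4.9 − 3.3 + 11.9 + 11.6 + 10.1) / 6 = 6.1667%
Σ(R_i − R̄_i)(R_m − R̄_m) = 178.4633  ⇒  Cov = 178.4633 / 6 = 29.7439
Σ(R_m − R̄_m)² = 188.1533  ⇒  Var(R_m) = 188.1533 / 6 = 31.3589
β = Cov / Var(R_m) = 29.7439 / 31.3589 = 0.9485
E(R) = R_f + β × MRP = 3.8% + 0.9485 × 3.5% = 7.12%

7.12%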